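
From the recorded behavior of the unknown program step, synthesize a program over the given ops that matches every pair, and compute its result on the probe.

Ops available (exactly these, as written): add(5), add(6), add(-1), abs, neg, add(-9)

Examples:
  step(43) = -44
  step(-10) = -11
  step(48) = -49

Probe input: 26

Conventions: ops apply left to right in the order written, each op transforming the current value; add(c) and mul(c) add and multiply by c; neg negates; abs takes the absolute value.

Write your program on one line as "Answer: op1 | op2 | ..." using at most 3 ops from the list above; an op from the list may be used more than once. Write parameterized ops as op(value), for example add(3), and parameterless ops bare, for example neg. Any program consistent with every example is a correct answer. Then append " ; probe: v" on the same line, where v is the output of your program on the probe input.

abs | neg | add(-1) ; probe: -27

Check, running the answer program on each example:
  43 -> 43 -> -43 -> -44
  -10 -> 10 -> -10 -> -11
  48 -> 48 -> -48 -> -49
  probe: 26 -> 26 -> -26 -> -27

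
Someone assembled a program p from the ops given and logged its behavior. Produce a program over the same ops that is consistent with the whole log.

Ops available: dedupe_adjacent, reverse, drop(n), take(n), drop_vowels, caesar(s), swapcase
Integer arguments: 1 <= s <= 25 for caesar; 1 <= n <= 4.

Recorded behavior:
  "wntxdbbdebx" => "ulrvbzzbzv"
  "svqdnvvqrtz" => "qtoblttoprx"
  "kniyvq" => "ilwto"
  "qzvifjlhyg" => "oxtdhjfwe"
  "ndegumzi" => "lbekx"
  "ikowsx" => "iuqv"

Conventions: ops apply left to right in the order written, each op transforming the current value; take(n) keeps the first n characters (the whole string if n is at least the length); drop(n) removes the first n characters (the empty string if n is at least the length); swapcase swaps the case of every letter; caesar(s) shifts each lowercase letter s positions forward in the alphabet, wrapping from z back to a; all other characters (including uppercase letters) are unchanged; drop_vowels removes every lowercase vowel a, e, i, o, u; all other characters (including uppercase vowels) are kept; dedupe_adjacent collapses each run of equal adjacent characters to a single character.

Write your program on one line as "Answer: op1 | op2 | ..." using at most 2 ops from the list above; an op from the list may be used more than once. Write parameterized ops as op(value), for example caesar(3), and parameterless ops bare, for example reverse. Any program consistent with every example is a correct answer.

drop_vowels | caesar(24)

Check, running the answer program on each example:
  "wntxdbbdebx" -> "wntxdbbdbx" -> "ulrvbzzbzv"
  "svqdnvvqrtz" -> "svqdnvvqrtz" -> "qtoblttoprx"
  "kniyvq" -> "knyvq" -> "ilwto"
  "qzvifjlhyg" -> "qzvfjlhyg" -> "oxtdhjfwe"
  "ndegumzi" -> "ndgmz" -> "lbekx"
  "ikowsx" -> "kwsx" -> "iuqv"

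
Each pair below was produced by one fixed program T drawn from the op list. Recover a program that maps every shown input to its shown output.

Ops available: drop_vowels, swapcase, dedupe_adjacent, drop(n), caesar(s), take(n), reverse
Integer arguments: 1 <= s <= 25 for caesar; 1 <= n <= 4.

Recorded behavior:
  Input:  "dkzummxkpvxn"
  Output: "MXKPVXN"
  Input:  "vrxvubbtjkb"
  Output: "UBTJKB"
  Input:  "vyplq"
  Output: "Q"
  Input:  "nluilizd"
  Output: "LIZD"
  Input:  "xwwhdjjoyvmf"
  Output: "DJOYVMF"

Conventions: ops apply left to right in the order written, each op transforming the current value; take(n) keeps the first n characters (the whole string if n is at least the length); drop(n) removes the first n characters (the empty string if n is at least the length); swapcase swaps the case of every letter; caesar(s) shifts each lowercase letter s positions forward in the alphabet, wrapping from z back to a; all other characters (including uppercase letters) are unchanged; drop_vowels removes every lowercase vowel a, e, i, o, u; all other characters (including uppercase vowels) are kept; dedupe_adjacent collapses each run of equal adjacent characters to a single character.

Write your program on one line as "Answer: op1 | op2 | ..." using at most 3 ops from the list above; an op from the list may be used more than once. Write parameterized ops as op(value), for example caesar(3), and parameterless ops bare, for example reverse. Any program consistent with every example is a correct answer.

drop(4) | dedupe_adjacent | swapcase

Check, running the answer program on each example:
  "dkzummxkpvxn" -> "mmxkpvxn" -> "mxkpvxn" -> "MXKPVXN"
  "vrxvubbtjkb" -> "ubbtjkb" -> "ubtjkb" -> "UBTJKB"
  "vyplq" -> "q" -> "q" -> "Q"
  "nluilizd" -> "lizd" -> "lizd" -> "LIZD"
  "xwwhdjjoyvmf" -> "djjoyvmf" -> "djoyvmf" -> "DJOYVMF"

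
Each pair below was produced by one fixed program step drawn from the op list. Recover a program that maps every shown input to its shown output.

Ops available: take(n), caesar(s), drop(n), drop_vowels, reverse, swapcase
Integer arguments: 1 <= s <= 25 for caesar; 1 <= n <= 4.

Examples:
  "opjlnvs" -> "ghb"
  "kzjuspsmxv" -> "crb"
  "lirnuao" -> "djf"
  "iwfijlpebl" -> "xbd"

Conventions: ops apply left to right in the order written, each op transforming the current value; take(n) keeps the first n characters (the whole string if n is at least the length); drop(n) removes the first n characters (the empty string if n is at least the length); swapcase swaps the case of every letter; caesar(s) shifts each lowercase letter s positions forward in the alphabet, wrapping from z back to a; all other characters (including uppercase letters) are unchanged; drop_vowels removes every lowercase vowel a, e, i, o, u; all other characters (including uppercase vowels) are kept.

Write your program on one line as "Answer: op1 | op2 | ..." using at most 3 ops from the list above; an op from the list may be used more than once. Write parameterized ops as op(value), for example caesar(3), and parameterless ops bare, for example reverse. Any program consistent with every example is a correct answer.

caesar(18) | drop_vowels | take(3)

Check, running the answer program on each example:
  "opjlnvs" -> "ghbdfnk" -> "ghbdfnk" -> "ghb"
  "kzjuspsmxv" -> "crbmkhkepn" -> "crbmkhkpn" -> "crb"
  "lirnuao" -> "dajfmsg" -> "djfmsg" -> "djf"
  "iwfijlpebl" -> "aoxabdhwtd" -> "xbdhwtd" -> "xbd"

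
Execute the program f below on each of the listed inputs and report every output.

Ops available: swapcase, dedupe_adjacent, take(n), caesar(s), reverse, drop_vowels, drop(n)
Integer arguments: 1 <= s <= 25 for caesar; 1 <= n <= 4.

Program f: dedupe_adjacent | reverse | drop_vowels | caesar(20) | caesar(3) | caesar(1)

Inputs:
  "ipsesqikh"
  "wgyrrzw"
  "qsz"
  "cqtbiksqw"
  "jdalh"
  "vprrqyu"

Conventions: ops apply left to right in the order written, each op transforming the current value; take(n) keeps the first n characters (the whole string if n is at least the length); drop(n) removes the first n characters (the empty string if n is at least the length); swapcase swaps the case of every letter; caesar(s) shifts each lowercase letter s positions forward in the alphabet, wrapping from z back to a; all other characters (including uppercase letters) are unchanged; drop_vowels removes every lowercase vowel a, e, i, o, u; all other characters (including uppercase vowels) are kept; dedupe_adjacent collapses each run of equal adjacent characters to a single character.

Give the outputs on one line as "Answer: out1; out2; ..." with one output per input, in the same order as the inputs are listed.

Execution, op by op:
  "ipsesqikh" -> "ipsesqikh" -> "hkiqsespi" -> "hkqssp" -> "bekmmj" -> "ehnppm" -> "fioqqn"
  "wgyrrzw" -> "wgyrzw" -> "wzrygw" -> "wzrygw" -> "qtlsaq" -> "twovdt" -> "uxpweu"
  "qsz" -> "qsz" -> "zsq" -> "zsq" -> "tmk" -> "wpn" -> "xqo"
  "cqtbiksqw" -> "cqtbiksqw" -> "wqskibtqc" -> "wqskbtqc" -> "qkmevnkw" -> "tnphyqnz" -> "uoqizroa"
  "jdalh" -> "jdalh" -> "hladj" -> "hldj" -> "bfxd" -> "eiag" -> "fjbh"
  "vprrqyu" -> "vprqyu" -> "uyqrpv" -> "yqrpv" -> "skljp" -> "vnoms" -> "wopnt"

"fioqqn"; "uxpweu"; "xqo"; "uoqizroa"; "fjbh"; "wopnt"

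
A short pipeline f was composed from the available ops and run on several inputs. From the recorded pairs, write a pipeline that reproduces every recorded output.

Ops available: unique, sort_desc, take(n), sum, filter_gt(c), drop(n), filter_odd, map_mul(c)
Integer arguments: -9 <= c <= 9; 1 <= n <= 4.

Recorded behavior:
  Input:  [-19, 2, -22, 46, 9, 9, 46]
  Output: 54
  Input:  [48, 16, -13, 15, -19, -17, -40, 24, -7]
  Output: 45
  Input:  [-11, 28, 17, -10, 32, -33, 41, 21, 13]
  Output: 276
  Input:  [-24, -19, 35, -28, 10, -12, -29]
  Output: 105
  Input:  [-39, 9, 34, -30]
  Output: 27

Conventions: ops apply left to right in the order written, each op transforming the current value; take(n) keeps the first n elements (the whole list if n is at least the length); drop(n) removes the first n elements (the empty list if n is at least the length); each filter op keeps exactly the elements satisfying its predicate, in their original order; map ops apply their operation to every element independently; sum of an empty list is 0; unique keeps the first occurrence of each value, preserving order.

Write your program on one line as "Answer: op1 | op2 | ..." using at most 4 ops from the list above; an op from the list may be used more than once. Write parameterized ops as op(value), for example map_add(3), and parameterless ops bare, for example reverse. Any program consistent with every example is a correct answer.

filter_odd | filter_gt(8) | map_mul(3) | sum

Check, running the answer program on each example:
  [-19, 2, -22, 46, 9, 9, 46] -> [-19, 9, 9] -> [9, 9] -> [27, 27] -> 54
  [48, 16, -13, 15, -19, -17, -40, 24, -7] -> [-13, 15, -19, -17, -7] -> [15] -> [45] -> 45
  [-11, 28, 17, -10, 32, -33, 41, 21, 13] -> [-11, 17, -33, 41, 21, 13] -> [17, 41, 21, 13] -> [51, 123, 63, 39] -> 276
  [-24, -19, 35, -28, 10, -12, -29] -> [-19, 35, -29] -> [35] -> [105] -> 105
  [-39, 9, 34, -30] -> [-39, 9] -> [9] -> [27] -> 27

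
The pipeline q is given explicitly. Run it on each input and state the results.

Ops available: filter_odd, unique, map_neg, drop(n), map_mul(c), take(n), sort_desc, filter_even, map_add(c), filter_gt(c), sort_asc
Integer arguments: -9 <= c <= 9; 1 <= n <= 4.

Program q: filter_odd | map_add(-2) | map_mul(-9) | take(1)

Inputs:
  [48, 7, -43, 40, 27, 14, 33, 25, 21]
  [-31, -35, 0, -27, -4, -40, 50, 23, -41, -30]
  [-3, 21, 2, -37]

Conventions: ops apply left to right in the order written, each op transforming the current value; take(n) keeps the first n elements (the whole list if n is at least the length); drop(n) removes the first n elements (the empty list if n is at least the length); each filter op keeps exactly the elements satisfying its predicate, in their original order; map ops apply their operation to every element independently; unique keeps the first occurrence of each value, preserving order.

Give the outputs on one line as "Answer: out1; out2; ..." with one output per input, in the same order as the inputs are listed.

Execution, op by op:
  [48, 7, -43, 40, 27, 14, 33, 25, 21] -> [7, -43, 27, 33, 25, 21] -> [5, -45, 25, 31, 23, 19] -> [-45, 405, -225, -279, -207, -171] -> [-45]
  [-31, -35, 0, -27, -4, -40, 50, 23, -41, -30] -> [-31, -35, -27, 23, -41] -> [-33, -37, -29, 21, -43] -> [297, 333, 261, -189, 387] -> [297]
  [-3, 21, 2, -37] -> [-3, 21, -37] -> [-5, 19, -39] -> [45, -171, 351] -> [45]

[-45]; [297]; [45]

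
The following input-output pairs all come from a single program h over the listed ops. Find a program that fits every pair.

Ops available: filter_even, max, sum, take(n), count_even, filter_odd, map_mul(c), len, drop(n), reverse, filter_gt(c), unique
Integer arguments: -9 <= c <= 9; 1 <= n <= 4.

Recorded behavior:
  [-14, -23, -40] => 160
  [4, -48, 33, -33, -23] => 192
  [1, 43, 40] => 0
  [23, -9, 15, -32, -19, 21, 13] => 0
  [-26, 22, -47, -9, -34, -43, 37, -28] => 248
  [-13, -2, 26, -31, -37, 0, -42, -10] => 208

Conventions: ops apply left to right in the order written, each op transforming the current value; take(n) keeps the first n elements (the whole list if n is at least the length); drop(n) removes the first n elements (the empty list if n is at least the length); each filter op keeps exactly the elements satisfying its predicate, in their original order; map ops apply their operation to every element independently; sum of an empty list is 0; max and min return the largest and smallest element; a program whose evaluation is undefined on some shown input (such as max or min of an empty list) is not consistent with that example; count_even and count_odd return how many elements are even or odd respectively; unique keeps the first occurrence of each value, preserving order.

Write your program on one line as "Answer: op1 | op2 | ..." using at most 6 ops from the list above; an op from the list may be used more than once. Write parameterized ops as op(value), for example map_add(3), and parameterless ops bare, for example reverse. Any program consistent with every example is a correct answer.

filter_even | drop(1) | map_mul(-4) | filter_gt(9) | sum

Check, running the answer program on each example:
  [-14, -23, -40] -> [-14, -40] -> [-40] -> [160] -> [160] -> 160
  [4, -48, 33, -33, -23] -> [4, -48] -> [-48] -> [192] -> [192] -> 192
  [1, 43, 40] -> [40] -> [] -> [] -> [] -> 0
  [23, -9, 15, -32, -19, 21, 13] -> [-32] -> [] -> [] -> [] -> 0
  [-26, 22, -47, -9, -34, -43, 37, -28] -> [-26, 22, -34, -28] -> [22, -34, -28] -> [-88, 136, 112] -> [136, 112] -> 248
  [-13, -2, 26, -31, -37, 0, -42, -10] -> [-2, 26, 0, -42, -10] -> [26, 0, -42, -10] -> [-104, 0, 168, 40] -> [168, 40] -> 208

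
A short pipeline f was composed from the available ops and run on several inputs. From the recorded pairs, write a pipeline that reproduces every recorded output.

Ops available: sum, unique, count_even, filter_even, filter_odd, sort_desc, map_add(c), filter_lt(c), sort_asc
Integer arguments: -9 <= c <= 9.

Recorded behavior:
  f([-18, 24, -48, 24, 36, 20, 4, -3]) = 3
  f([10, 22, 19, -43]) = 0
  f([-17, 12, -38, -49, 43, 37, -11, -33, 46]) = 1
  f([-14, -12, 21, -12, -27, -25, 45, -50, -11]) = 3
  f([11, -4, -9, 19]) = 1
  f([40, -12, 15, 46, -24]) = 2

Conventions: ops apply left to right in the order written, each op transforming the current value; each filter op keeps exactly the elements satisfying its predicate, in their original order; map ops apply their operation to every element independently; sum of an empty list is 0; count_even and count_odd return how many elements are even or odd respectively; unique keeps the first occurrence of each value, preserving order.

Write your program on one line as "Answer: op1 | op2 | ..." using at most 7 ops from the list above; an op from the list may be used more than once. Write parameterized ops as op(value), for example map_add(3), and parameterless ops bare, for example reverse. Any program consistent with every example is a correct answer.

sort_desc | unique | filter_lt(8) | map_add(6) | filter_even | count_even

Check, running the answer program on each example:
  [-18, 24, -48, 24, 36, 20, 4, -3] -> [36, 24, 24, 20, 4, -3, -18, -48] -> [36, 24, 20, 4, -3, -18, -48] -> [4, -3, -18, -48] -> [10, 3, -12, -42] -> [10, -12, -42] -> 3
  [10, 22, 19, -43] -> [22, 19, 10, -43] -> [22, 19, 10, -43] -> [-43] -> [-37] -> [] -> 0
  [-17, 12, -38, -49, 43, 37, -11, -33, 46] -> [46, 43, 37, 12, -11, -17, -33, -38, -49] -> [46, 43, 37, 12, -11, -17, -33, -38, -49] -> [-11, -17, -33, -38, -49] -> [-5, -11, -27, -32, -43] -> [-32] -> 1
  [-14, -12, 21, -12, -27, -25, 45, -50, -11] -> [45, 21, -11, -12, -12, -14, -25, -27, -50] -> [45, 21, -11, -12, -14, -25, -27, -50] -> [-11, -12, -14, -25, -27, -50] -> [-5, -6, -8, -19, -21, -44] -> [-6, -8, -44] -> 3
  [11, -4, -9, 19] -> [19, 11, -4, -9] -> [19, 11, -4, -9] -> [-4, -9] -> [2, -3] -> [2] -> 1
  [40, -12, 15, 46, -24] -> [46, 40, 15, -12, -24] -> [46, 40, 15, -12, -24] -> [-12, -24] -> [-6, -18] -> [-6, -18] -> 2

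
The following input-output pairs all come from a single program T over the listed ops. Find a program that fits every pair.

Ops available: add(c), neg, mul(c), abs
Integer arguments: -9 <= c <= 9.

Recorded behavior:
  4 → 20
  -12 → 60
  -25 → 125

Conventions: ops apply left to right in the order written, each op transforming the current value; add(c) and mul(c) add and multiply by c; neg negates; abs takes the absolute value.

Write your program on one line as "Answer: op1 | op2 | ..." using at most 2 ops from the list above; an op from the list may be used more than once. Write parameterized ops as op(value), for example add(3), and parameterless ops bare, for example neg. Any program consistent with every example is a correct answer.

abs | mul(5)

Check, running the answer program on each example:
  4 -> 4 -> 20
  -12 -> 12 -> 60
  -25 -> 25 -> 125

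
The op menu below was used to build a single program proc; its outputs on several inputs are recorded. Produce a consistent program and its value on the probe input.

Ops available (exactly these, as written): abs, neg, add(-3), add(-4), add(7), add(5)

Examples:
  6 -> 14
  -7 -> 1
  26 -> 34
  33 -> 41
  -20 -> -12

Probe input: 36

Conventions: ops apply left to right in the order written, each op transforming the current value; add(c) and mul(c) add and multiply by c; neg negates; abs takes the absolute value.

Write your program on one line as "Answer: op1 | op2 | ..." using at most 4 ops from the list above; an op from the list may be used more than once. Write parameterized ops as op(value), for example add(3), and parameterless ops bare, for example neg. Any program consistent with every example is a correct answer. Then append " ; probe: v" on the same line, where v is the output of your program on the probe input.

add(-4) | add(7) | add(5) ; probe: 44

Check, running the answer program on each example:
  6 -> 2 -> 9 -> 14
  -7 -> -11 -> -4 -> 1
  26 -> 22 -> 29 -> 34
  33 -> 29 -> 36 -> 41
  -20 -> -24 -> -17 -> -12
  probe: 36 -> 32 -> 39 -> 44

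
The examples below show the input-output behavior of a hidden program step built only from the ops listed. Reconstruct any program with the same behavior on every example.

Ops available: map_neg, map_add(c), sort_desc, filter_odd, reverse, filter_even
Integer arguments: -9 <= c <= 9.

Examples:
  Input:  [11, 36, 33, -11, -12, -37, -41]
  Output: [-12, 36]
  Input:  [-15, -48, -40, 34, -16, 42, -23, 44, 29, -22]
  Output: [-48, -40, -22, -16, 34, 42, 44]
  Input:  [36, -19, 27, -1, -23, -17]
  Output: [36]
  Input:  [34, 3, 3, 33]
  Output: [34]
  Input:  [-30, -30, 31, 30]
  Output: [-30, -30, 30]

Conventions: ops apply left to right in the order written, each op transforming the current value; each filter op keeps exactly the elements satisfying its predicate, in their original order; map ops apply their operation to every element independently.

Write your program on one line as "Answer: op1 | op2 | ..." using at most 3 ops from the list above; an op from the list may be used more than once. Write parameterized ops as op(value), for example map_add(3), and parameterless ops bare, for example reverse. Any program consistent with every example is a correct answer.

sort_desc | filter_even | reverse

Check, running the answer program on each example:
  [11, 36, 33, -11, -12, -37, -41] -> [36, 33, 11, -11, -12, -37, -41] -> [36, -12] -> [-12, 36]
  [-15, -48, -40, 34, -16, 42, -23, 44, 29, -22] -> [44, 42, 34, 29, -15, -16, -22, -23, -40, -48] -> [44, 42, 34, -16, -22, -40, -48] -> [-48, -40, -22, -16, 34, 42, 44]
  [36, -19, 27, -1, -23, -17] -> [36, 27, -1, -17, -19, -23] -> [36] -> [36]
  [34, 3, 3, 33] -> [34, 33, 3, 3] -> [34] -> [34]
  [-30, -30, 31, 30] -> [31, 30, -30, -30] -> [30, -30, -30] -> [-30, -30, 30]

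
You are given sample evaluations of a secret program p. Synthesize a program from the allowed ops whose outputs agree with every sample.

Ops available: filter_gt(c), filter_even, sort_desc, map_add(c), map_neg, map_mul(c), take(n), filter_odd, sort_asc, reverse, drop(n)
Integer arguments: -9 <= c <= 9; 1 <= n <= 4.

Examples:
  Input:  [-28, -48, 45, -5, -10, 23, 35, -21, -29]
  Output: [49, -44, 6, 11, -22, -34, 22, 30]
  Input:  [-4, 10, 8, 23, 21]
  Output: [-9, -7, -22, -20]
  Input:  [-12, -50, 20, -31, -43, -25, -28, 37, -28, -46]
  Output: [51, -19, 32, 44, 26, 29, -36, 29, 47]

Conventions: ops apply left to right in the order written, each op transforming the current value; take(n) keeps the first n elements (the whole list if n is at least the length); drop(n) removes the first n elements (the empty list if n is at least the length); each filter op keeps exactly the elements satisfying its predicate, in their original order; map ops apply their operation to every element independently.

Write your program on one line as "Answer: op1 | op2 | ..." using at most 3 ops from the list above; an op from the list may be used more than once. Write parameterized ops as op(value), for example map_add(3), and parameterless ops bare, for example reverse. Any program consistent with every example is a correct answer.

map_add(-1) | map_neg | drop(1)

Check, running the answer program on each example:
  [-28, -48, 45, -5, -10, 23, 35, -21, -29] -> [-29, -49, 44, -6, -11, 22, 34, -22, -30] -> [29, 49, -44, 6, 11, -22, -34, 22, 30] -> [49, -44, 6, 11, -22, -34, 22, 30]
  [-4, 10, 8, 23, 21] -> [-5, 9, 7, 22, 20] -> [5, -9, -7, -22, -20] -> [-9, -7, -22, -20]
  [-12, -50, 20, -31, -43, -25, -28, 37, -28, -46] -> [-13, -51, 19, -32, -44, -26, -29, 36, -29, -47] -> [13, 51, -19, 32, 44, 26, 29, -36, 29, 47] -> [51, -19, 32, 44, 26, 29, -36, 29, 47]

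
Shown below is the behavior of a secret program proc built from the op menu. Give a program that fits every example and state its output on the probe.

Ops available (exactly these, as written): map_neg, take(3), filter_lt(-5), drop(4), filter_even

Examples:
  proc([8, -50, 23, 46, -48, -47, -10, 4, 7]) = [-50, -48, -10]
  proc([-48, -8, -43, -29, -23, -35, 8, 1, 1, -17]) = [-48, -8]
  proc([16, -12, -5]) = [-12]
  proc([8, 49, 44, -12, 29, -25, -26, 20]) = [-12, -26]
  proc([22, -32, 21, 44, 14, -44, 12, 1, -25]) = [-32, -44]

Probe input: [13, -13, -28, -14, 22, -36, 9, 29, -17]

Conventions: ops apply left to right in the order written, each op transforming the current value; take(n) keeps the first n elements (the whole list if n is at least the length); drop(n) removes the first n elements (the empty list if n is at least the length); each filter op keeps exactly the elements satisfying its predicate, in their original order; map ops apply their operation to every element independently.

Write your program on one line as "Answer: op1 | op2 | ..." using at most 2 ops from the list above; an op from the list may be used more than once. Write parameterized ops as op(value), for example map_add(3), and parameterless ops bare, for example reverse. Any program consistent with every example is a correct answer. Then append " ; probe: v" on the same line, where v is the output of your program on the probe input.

filter_lt(-5) | filter_even ; probe: [-28, -14, -36]

Check, running the answer program on each example:
  [8, -50, 23, 46, -48, -47, -10, 4, 7] -> [-50, -48, -47, -10] -> [-50, -48, -10]
  [-48, -8, -43, -29, -23, -35, 8, 1, 1, -17] -> [-48, -8, -43, -29, -23, -35, -17] -> [-48, -8]
  [16, -12, -5] -> [-12] -> [-12]
  [8, 49, 44, -12, 29, -25, -26, 20] -> [-12, -25, -26] -> [-12, -26]
  [22, -32, 21, 44, 14, -44, 12, 1, -25] -> [-32, -44, -25] -> [-32, -44]
  probe: [13, -13, -28, -14, 22, -36, 9, 29, -17] -> [-13, -28, -14, -36, -17] -> [-28, -14, -36]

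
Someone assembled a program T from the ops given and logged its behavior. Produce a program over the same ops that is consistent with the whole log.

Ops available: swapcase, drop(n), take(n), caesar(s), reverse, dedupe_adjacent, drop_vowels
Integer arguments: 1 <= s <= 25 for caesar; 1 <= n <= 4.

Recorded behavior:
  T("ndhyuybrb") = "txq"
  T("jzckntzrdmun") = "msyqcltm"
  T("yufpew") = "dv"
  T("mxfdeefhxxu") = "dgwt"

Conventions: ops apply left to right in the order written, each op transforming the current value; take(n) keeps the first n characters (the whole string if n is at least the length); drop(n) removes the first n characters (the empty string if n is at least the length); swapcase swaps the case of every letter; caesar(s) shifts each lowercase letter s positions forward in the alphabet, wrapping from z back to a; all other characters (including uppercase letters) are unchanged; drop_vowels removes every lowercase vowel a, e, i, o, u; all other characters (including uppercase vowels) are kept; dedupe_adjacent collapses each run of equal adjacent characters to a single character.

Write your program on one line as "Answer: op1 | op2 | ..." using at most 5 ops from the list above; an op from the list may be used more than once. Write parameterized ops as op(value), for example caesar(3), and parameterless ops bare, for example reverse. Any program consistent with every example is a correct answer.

dedupe_adjacent | drop(4) | caesar(25) | drop_vowels

Check, running the answer program on each example:
  "ndhyuybrb" -> "ndhyuybrb" -> "uybrb" -> "txaqa" -> "txq"
  "jzckntzrdmun" -> "jzckntzrdmun" -> "ntzrdmun" -> "msyqcltm" -> "msyqcltm"
  "yufpew" -> "yufpew" -> "ew" -> "dv" -> "dv"
  "mxfdeefhxxu" -> "mxfdefhxu" -> "efhxu" -> "degwt" -> "dgwt"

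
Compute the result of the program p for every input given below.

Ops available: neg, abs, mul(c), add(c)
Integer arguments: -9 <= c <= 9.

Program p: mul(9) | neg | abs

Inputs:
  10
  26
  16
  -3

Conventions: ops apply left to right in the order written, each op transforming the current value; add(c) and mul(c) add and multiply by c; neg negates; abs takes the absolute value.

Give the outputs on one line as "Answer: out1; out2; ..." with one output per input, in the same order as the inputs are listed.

Execution, op by op:
  10 -> 90 -> -90 -> 90
  26 -> 234 -> -234 -> 234
  16 -> 144 -> -144 -> 144
  -3 -> -27 -> 27 -> 27

90; 234; 144; 27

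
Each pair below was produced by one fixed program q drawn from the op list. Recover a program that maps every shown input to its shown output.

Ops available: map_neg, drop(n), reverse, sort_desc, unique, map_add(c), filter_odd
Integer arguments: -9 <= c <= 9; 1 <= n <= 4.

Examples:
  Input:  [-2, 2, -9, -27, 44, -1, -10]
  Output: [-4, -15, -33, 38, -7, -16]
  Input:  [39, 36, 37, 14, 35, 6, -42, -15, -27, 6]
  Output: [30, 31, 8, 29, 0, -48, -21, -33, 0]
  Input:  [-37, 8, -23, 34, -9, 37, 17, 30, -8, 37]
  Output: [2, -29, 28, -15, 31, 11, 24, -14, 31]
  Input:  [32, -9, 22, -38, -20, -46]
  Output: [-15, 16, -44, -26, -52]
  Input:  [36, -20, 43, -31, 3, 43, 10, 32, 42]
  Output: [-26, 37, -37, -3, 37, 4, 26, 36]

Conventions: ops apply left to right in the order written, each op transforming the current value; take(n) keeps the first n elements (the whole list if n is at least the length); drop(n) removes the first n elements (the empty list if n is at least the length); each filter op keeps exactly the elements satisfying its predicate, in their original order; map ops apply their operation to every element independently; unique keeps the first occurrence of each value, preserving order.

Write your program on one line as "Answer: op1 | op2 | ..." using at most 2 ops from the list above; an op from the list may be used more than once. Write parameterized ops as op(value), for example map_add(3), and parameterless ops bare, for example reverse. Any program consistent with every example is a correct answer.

drop(1) | map_add(-6)

Check, running the answer program on each example:
  [-2, 2, -9, -27, 44, -1, -10] -> [2, -9, -27, 44, -1, -10] -> [-4, -15, -33, 38, -7, -16]
  [39, 36, 37, 14, 35, 6, -42, -15, -27, 6] -> [36, 37, 14, 35, 6, -42, -15, -27, 6] -> [30, 31, 8, 29, 0, -48, -21, -33, 0]
  [-37, 8, -23, 34, -9, 37, 17, 30, -8, 37] -> [8, -23, 34, -9, 37, 17, 30, -8, 37] -> [2, -29, 28, -15, 31, 11, 24, -14, 31]
  [32, -9, 22, -38, -20, -46] -> [-9, 22, -38, -20, -46] -> [-15, 16, -44, -26, -52]
  [36, -20, 43, -31, 3, 43, 10, 32, 42] -> [-20, 43, -31, 3, 43, 10, 32, 42] -> [-26, 37, -37, -3, 37, 4, 26, 36]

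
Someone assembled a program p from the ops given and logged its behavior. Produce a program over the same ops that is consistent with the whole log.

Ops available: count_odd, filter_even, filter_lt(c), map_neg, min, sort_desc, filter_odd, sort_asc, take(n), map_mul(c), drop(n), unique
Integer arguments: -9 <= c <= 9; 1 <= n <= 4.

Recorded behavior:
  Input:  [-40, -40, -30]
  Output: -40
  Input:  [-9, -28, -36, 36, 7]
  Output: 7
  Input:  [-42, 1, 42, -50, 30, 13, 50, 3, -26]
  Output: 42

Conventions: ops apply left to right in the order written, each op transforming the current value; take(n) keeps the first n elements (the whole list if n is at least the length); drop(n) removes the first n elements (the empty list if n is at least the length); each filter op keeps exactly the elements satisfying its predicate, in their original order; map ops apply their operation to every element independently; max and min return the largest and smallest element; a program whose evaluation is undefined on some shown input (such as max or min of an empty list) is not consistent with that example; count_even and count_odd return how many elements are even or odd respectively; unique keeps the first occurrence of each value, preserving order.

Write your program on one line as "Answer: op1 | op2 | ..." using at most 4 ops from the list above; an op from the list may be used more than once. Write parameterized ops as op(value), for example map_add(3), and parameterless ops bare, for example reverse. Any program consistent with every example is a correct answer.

sort_desc | take(3) | take(2) | min

Check, running the answer program on each example:
  [-40, -40, -30] -> [-30, -40, -40] -> [-30, -40, -40] -> [-30, -40] -> -40
  [-9, -28, -36, 36, 7] -> [36, 7, -9, -28, -36] -> [36, 7, -9] -> [36, 7] -> 7
  [-42, 1, 42, -50, 30, 13, 50, 3, -26] -> [50, 42, 30, 13, 3, 1, -26, -42, -50] -> [50, 42, 30] -> [50, 42] -> 42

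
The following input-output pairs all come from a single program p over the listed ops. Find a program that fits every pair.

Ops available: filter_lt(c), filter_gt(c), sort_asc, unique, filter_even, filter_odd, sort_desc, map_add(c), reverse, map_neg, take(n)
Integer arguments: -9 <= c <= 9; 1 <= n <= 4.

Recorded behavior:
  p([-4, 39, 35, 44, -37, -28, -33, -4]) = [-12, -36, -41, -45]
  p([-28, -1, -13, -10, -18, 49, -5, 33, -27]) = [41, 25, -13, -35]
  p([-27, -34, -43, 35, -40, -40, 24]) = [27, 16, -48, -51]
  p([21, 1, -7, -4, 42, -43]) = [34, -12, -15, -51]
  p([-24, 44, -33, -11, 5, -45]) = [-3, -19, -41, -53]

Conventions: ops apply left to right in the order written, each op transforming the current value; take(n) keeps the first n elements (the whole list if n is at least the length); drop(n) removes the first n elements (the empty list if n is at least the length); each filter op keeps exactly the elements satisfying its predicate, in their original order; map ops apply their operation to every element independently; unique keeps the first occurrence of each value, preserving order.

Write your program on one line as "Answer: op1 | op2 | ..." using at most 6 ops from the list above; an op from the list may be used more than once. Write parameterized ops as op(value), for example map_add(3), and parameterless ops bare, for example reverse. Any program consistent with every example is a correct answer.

reverse | map_add(-8) | unique | take(4) | sort_desc

Check, running the answer program on each example:
  [-4, 39, 35, 44, -37, -28, -33, -4] -> [-4, -33, -28, -37, 44, 35, 39, -4] -> [-12, -41, -36, -45, 36, 27, 31, -12] -> [-12, -41, -36, -45, 36, 27, 31] -> [-12, -41, -36, -45] -> [-12, -36, -41, -45]
  [-28, -1, -13, -10, -18, 49, -5, 33, -27] -> [-27, 33, -5, 49, -18, -10, -13, -1, -28] -> [-35, 25, -13, 41, -26, -18, -21, -9, -36] -> [-35, 25, -13, 41, -26, -18, -21, -9, -36] -> [-35, 25, -13, 41] -> [41, 25, -13, -35]
  [-27, -34, -43, 35, -40, -40, 24] -> [24, -40, -40, 35, -43, -34, -27] -> [16, -48, -48, 27, -51, -42, -35] -> [16, -48, 27, -51, -42, -35] -> [16, -48, 27, -51] -> [27, 16, -48, -51]
  [21, 1, -7, -4, 42, -43] -> [-43, 42, -4, -7, 1, 21] -> [-51, 34, -12, -15, -7, 13] -> [-51, 34, -12, -15, -7, 13] -> [-51, 34, -12, -15] -> [34, -12, -15, -51]
  [-24, 44, -33, -11, 5, -45] -> [-45, 5, -11, -33, 44, -24] -> [-53, -3, -19, -41, 36, -32] -> [-53, -3, -19, -41, 36, -32] -> [-53, -3, -19, -41] -> [-3, -19, -41, -53]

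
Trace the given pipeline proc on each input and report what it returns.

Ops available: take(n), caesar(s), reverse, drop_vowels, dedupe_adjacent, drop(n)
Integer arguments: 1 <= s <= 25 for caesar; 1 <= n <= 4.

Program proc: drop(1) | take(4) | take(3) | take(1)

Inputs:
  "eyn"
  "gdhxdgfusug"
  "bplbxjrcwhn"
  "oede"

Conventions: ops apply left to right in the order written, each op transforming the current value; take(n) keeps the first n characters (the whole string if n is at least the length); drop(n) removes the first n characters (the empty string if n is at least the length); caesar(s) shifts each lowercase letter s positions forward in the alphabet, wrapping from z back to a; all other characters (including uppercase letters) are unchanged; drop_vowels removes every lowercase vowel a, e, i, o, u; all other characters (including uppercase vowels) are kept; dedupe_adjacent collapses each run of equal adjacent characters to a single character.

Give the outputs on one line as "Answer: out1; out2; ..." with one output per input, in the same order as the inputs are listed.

"y"; "d"; "p"; "e"

Execution, op by op:
  "eyn" -> "yn" -> "yn" -> "yn" -> "y"
  "gdhxdgfusug" -> "dhxdgfusug" -> "dhxd" -> "dhx" -> "d"
  "bplbxjrcwhn" -> "plbxjrcwhn" -> "plbx" -> "plb" -> "p"
  "oede" -> "ede" -> "ede" -> "ede" -> "e"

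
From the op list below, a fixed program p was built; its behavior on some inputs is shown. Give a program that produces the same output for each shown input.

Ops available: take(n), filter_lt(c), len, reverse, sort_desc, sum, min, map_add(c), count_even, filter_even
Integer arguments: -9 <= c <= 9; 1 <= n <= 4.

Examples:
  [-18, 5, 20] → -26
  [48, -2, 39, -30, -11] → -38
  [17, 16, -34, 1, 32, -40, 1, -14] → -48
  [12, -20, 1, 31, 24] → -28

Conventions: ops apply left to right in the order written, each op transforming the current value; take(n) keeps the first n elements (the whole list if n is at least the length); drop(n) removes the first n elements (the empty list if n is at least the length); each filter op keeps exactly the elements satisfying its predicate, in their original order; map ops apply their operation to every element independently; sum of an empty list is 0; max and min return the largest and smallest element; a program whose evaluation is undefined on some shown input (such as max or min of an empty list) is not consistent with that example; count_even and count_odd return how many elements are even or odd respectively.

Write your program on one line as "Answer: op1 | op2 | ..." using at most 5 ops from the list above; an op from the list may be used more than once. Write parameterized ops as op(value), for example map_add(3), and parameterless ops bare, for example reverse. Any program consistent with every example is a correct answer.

reverse | map_add(-8) | sort_desc | min

Check, running the answer program on each example:
  [-18, 5, 20] -> [20, 5, -18] -> [12, -3, -26] -> [12, -3, -26] -> -26
  [48, -2, 39, -30, -11] -> [-11, -30, 39, -2, 48] -> [-19, -38, 31, -10, 40] -> [40, 31, -10, -19, -38] -> -38
  [17, 16, -34, 1, 32, -40, 1, -14] -> [-14, 1, -40, 32, 1, -34, 16, 17] -> [-22, -7, -48, 24, -7, -42, 8, 9] -> [24, 9, 8, -7, -7, -22, -42, -48] -> -48
  [12, -20, 1, 31, 24] -> [24, 31, 1, -20, 12] -> [16, 23, -7, -28, 4] -> [23, 16, 4, -7, -28] -> -28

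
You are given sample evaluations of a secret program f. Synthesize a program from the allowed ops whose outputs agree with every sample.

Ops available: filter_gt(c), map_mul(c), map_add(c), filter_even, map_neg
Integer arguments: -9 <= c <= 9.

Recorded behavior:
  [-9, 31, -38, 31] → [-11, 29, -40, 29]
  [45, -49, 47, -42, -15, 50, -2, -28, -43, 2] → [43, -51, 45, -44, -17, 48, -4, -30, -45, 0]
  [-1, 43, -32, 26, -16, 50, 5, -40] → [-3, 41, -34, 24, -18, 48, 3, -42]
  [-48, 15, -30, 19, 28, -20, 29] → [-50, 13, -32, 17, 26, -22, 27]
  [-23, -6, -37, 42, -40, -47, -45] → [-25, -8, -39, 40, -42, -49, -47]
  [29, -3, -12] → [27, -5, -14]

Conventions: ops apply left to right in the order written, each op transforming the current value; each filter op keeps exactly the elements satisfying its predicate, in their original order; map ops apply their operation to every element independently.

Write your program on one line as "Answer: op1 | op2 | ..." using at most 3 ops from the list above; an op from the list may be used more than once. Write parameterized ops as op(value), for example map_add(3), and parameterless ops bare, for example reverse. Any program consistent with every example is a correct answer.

map_neg | map_add(2) | map_neg

Check, running the answer program on each example:
  [-9, 31, -38, 31] -> [9, -31, 38, -31] -> [11, -29, 40, -29] -> [-11, 29, -40, 29]
  [45, -49, 47, -42, -15, 50, -2, -28, -43, 2] -> [-45, 49, -47, 42, 15, -50, 2, 28, 43, -2] -> [-43, 51, -45, 44, 17, -48, 4, 30, 45, 0] -> [43, -51, 45, -44, -17, 48, -4, -30, -45, 0]
  [-1, 43, -32, 26, -16, 50, 5, -40] -> [1, -43, 32, -26, 16, -50, -5, 40] -> [3, -41, 34, -24, 18, -48, -3, 42] -> [-3, 41, -34, 24, -18, 48, 3, -42]
  [-48, 15, -30, 19, 28, -20, 29] -> [48, -15, 30, -19, -28, 20, -29] -> [50, -13, 32, -17, -26, 22, -27] -> [-50, 13, -32, 17, 26, -22, 27]
  [-23, -6, -37, 42, -40, -47, -45] -> [23, 6, 37, -42, 40, 47, 45] -> [25, 8, 39, -40, 42, 49, 47] -> [-25, -8, -39, 40, -42, -49, -47]
  [29, -3, -12] -> [-29, 3, 12] -> [-27, 5, 14] -> [27, -5, -14]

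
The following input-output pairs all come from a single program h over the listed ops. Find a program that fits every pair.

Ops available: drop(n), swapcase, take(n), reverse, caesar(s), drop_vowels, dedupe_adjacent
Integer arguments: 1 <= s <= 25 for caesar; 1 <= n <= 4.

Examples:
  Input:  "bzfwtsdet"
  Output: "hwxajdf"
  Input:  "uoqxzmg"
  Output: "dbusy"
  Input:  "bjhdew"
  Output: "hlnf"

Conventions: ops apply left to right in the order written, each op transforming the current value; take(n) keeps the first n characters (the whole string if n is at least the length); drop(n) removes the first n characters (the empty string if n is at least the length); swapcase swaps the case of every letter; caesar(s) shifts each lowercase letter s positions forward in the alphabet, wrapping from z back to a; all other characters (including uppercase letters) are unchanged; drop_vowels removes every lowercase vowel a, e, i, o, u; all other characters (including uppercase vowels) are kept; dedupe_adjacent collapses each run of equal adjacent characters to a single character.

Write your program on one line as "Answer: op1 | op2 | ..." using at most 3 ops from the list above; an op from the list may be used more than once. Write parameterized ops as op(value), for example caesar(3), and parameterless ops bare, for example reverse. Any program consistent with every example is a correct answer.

reverse | drop(2) | caesar(4)

Check, running the answer program on each example:
  "bzfwtsdet" -> "tedstwfzb" -> "dstwfzb" -> "hwxajdf"
  "uoqxzmg" -> "gmzxqou" -> "zxqou" -> "dbusy"
  "bjhdew" -> "wedhjb" -> "dhjb" -> "hlnf"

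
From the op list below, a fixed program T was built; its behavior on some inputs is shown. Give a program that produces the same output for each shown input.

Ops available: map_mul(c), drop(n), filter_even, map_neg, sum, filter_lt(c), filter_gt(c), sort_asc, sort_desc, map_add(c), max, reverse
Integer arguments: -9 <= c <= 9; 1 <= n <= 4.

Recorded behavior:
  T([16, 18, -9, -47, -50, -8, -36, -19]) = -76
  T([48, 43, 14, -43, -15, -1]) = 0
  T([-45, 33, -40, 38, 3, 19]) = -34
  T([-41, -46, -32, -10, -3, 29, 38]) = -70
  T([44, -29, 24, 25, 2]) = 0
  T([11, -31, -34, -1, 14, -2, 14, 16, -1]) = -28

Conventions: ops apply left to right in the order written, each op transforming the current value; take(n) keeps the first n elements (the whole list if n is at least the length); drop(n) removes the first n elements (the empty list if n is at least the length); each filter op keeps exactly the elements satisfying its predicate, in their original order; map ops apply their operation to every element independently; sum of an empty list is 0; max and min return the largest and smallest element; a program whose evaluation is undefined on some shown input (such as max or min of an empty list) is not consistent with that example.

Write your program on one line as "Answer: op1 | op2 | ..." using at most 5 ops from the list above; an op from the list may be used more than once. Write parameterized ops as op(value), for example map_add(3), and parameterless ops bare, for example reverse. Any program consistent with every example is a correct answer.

filter_lt(-5) | map_add(6) | filter_even | sum

Check, running the answer program on each example:
  [16, 18, -9, -47, -50, -8, -36, -19] -> [-9, -47, -50, -8, -36, -19] -> [-3, -41, -44, -2, -30, -13] -> [-44, -2, -30] -> -76
  [48, 43, 14, -43, -15, -1] -> [-43, -15] -> [-37, -9] -> [] -> 0
  [-45, 33, -40, 38, 3, 19] -> [-45, -40] -> [-39, -34] -> [-34] -> -34
  [-41, -46, -32, -10, -3, 29, 38] -> [-41, -46, -32, -10] -> [-35, -40, -26, -4] -> [-40, -26, -4] -> -70
  [44, -29, 24, 25, 2] -> [-29] -> [-23] -> [] -> 0
  [11, -31, -34, -1, 14, -2, 14, 16, -1] -> [-31, -34] -> [-25, -28] -> [-28] -> -28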